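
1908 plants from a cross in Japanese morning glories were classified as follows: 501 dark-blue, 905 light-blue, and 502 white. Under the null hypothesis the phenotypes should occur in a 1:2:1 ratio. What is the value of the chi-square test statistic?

Total ratio parts = 4. Expected numbers out of 1908:
  dark-blue: 1908 × 1/4 = 477
  light-blue: 1908 × 2/4 = 954
  white: 1908 × 1/4 = 477
χ² = Σ (O − E)² / E
  dark-blue: (501 − 477)² / 477 = 1.2075
  light-blue: (905 − 954)² / 954 = 2.5168
  white: (502 − 477)² / 477 = 1.3103
χ² = 1.2075 + 2.5168 + 1.3103 = 5.0346 ≈ 5.035

5.035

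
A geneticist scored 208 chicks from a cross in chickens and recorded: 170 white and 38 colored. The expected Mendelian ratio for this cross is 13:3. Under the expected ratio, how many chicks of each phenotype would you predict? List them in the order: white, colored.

The 13:3 ratio has 16 parts, so with N = 208 the expected counts are:
  white: 208 × 13/16 = 169
  colored: 208 × 3/16 = 39

169, 39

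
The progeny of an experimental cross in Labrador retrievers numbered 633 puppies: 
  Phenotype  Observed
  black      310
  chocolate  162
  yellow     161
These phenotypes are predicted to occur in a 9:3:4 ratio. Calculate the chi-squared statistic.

Under the 9:3:4 hypothesis (Σ ratio = 16, N = 633):
  black: 633 × 9/16 = 356.0625
  chocolate: 633 × 3/16 = 118.6875
  yellow: 633 × 4/16 = 158.25
χ² = Σ (O − E)² / E
  black: (310 − 356.0625)² / 356.0625 = 5.9589
  chocolate: (162 − 118.6875)² / 118.6875 = 15.8060
  yellow: (161 − 158.25)² / 158.25 = 0.0478
χ² = 5.9589 + 15.8060 + 0.0478 = 21.8127 ≈ 21.813

21.813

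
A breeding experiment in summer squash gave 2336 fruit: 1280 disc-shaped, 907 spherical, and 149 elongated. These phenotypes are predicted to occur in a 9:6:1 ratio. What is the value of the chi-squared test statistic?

Total ratio parts = 16. Expected numbers out of 2336:
  disc-shaped: 2336 × 9/16 = 1314
  spherical: 2336 × 6/16 = 876
  elongated: 2336 × 1/16 = 146
χ² = Σ (O − E)² / E
  disc-shaped: (1280 − 1314)² / 1314 = 0.8798
  spherical: (907 − 876)² / 876 = 1.0970
  elongated: (149 − 146)² / 146 = 0.0616
χ² = 0.8798 + 1.0970 + 0.0616 = 2.0384 ≈ 2.038

2.038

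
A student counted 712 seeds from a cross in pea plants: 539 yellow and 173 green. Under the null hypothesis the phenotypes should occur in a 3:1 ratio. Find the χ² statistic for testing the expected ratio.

Total ratio parts = 4. Expected numbers out of 712:
  yellow: 712 × 3/4 = 534
  green: 712 × 1/4 = 178
χ² = Σ (O − E)² / E
  yellow: (539 − 534)² / 534 = 0.0468
  green: (173 − 178)² / 178 = 0.1404
χ² = 0.0468 + 0.1404 = 0.1872 ≈ 0.187

0.187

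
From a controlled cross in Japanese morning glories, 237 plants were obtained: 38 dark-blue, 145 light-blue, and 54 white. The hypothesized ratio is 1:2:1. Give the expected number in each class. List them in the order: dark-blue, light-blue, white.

The 1:2:1 ratio has 4 parts, so with N = 237 the expected counts are:
  dark-blue: 237 × 1/4 = 59.25
  light-blue: 237 × 2/4 = 118.5
  white: 237 × 1/4 = 59.25

59.25, 118.5, 59.25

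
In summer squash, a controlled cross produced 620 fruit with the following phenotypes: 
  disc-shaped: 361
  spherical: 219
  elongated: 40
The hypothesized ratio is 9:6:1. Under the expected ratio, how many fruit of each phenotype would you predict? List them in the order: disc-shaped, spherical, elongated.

Expected counts for N = 620 under a 9:6:1 ratio (total parts = 16):
  disc-shaped: 620 × 9/16 = 348.75
  spherical: 620 × 6/16 = 232.5
  elongated: 620 × 1/16 = 38.75

348.75, 232.5, 38.75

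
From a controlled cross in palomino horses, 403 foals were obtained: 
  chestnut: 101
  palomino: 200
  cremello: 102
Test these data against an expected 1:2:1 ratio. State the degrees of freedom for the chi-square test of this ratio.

2

A goodness-of-fit test with 3 phenotype classes has df = 3 − 1 = 2.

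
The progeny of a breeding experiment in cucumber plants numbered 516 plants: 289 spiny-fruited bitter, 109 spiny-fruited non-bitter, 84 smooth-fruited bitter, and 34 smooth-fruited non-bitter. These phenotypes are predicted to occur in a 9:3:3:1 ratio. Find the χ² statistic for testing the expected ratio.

Under the 9:3:3:1 hypothesis (Σ ratio = 16, N = 516):
  spiny-fruited bitter: 516 × 9/16 = 290.25
  spiny-fruited non-bitter: 516 × 3/16 = 96.75
  smooth-fruited bitter: 516 × 3/16 = 96.75
  smooth-fruited non-bitter: 516 × 1/16 = 32.25
χ² = Σ (O − E)² / E
  spiny-fruited bitter: (289 − 290.25)² / 290.25 = 0.0054
  spiny-fruited non-bitter: (109 − 96.75)² / 96.75 = 1.5510
  smooth-fruited bitter: (84 − 96.75)² / 96.75 = 1.6802
  smooth-fruited non-bitter: (34 − 32.25)² / 32.25 = 0.0950
χ² = 0.0054 + 1.5510 + 1.6802 + 0.0950 = 3.3316 ≈ 3.332

3.332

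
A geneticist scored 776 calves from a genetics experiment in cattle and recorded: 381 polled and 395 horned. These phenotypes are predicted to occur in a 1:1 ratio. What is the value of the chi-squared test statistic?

Expected counts for N = 776 under a 1:1 ratio (total parts = 2):
  polled: 776 × 1/2 = 388
  horned: 776 × 1/2 = 388
χ² = Σ (O − E)² / E
  polled: (381 − 388)² / 388 = 0.1263
  horned: (395 − 388)² / 388 = 0.1263
χ² = 0.1263 + 0.1263 = 0.2526 ≈ 0.253

0.253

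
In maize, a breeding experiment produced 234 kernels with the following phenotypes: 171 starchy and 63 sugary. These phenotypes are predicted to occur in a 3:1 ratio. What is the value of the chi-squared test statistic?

The 3:1 ratio has 4 parts, so with N = 234 the expected counts are:
  starchy: 234 × 3/4 = 175.5
  sugary: 234 × 1/4 = 58.5
χ² = Σ (O − E)² / E
  starchy: (171 − 175.5)² / 175.5 = 0.1154
  sugary: (63 − 58.5)² / 58.5 = 0.3462
χ² = 0.1154 + 0.3462 = 0.4616 ≈ 0.462

0.462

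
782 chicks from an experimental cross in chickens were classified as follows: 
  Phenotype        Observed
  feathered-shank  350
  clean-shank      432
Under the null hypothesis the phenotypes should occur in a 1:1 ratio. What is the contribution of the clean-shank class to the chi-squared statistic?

4.299

Expected counts for N = 782 under a 1:1 ratio (total parts = 2):
  feathered-shank: 782 × 1/2 = 391
  clean-shank: 782 × 1/2 = 391
Contribution of clean-shank: (432 − 391)² / 391 = 4.2992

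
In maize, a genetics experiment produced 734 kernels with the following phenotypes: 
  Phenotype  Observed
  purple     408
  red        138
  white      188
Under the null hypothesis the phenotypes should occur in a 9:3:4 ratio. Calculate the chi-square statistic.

0.169

The 9:3:4 ratio has 16 parts, so with N = 734 the expected counts are:
  purple: 734 × 9/16 = 412.875
  red: 734 × 3/16 = 137.625
  white: 734 × 4/16 = 183.5
χ² = Σ (O − E)² / E
  purple: (408 − 412.875)² / 412.875 = 0.0576
  red: (138 − 137.625)² / 137.625 = 0.0010
  white: (188 − 183.5)² / 183.5 = 0.1104
χ² = 0.0576 + 0.0010 + 0.1104 = 0.169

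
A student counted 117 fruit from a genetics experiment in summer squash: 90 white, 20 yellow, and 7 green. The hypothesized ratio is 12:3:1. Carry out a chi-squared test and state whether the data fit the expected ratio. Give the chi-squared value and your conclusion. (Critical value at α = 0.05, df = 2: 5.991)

Under the 12:3:1 hypothesis (Σ ratio = 16, N = 117):
  white: 117 × 12/16 = 87.75
  yellow: 117 × 3/16 = 21.9375
  green: 117 × 1/16 = 7.3125
χ² = Σ (O − E)² / E
  white: (90 − 87.75)² / 87.75 = 0.0577
  yellow: (20 − 21.9375)² / 21.9375 = 0.1711
  green: (7 − 7.3125)² / 7.3125 = 0.0134
χ² = 0.0577 + 0.1711 + 0.0134 = 0.2422 ≈ 0.242
Degrees of freedom = 3 − 1 = 2; critical value at α = 0.05 is 5.991.
Since 0.242 < 5.991, we fail to reject the null hypothesis — the data are consistent with the 12:3:1 ratio.

0.242; consistent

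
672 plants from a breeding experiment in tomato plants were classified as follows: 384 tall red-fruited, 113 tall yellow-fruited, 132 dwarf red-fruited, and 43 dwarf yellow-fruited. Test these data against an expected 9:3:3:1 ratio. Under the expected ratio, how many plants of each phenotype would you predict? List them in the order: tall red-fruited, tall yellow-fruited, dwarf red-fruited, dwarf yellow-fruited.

378, 126, 126, 42

Expected counts for N = 672 under a 9:3:3:1 ratio (total parts = 16):
  tall red-fruited: 672 × 9/16 = 378
  tall yellow-fruited: 672 × 3/16 = 126
  dwarf red-fruited: 672 × 3/16 = 126
  dwarf yellow-fruited: 672 × 1/16 = 42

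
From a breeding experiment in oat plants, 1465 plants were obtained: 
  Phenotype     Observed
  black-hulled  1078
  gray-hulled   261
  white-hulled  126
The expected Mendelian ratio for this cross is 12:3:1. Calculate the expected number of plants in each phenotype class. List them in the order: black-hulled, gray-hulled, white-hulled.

The 12:3:1 ratio has 16 parts, so with N = 1465 the expected counts are:
  black-hulled: 1465 × 12/16 = 1098.75
  gray-hulled: 1465 × 3/16 = 274.6875
  white-hulled: 1465 × 1/16 = 91.5625

1098.75, 274.6875, 91.5625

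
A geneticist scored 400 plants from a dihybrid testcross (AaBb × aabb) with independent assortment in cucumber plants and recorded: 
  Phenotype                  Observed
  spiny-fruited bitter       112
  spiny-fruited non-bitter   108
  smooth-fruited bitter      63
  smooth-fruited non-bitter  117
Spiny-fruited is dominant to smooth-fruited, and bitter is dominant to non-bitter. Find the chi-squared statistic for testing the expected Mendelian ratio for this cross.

18.660

A dihybrid testcross with independent assortment gives a 1:1:1:1 ratio.
The 1:1:1:1 ratio has 4 parts, so with N = 400 the expected counts are:
  spiny-fruited bitter: 400 × 1/4 = 100
  spiny-fruited non-bitter: 400 × 1/4 = 100
  smooth-fruited bitter: 400 × 1/4 = 100
  smooth-fruited non-bitter: 400 × 1/4 = 100
χ² = Σ (O − E)² / E
  spiny-fruited bitter: (112 − 100)² / 100 = 1.4400
  spiny-fruited non-bitter: (108 − 100)² / 100 = 0.6400
  smooth-fruited bitter: (63 − 100)² / 100 = 13.6900
  smooth-fruited non-bitter: (117 − 100)² / 100 = 2.8900
χ² = 1.4400 + 0.6400 + 13.6900 + 2.8900 = 18.660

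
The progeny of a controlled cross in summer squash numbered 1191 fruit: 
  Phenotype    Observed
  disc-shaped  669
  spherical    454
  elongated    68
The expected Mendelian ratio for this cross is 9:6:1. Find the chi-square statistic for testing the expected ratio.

Expected counts for N = 1191 under a 9:6:1 ratio (total parts = 16):
  disc-shaped: 1191 × 9/16 = 669.9375
  spherical: 1191 × 6/16 = 446.625
  elongated: 1191 × 1/16 = 74.4375
χ² = Σ (O − E)² / E
  disc-shaped: (669 − 669.9375)² / 669.9375 = 0.0013
  spherical: (454 − 446.625)² / 446.625 = 0.1218
  elongated: (68 − 74.4375)² / 74.4375 = 0.5567
χ² = 0.0013 + 0.1218 + 0.5567 = 0.6798 ≈ 0.680

0.680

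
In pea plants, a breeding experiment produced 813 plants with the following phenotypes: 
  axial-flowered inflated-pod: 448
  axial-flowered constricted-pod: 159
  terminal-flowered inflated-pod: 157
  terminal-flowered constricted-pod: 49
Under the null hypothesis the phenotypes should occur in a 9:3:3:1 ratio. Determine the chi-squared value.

0.673

Total ratio parts = 16. Expected numbers out of 813:
  axial-flowered inflated-pod: 813 × 9/16 = 457.3125
  axial-flowered constricted-pod: 813 × 3/16 = 152.4375
  terminal-flowered inflated-pod: 813 × 3/16 = 152.4375
  terminal-flowered constricted-pod: 813 × 1/16 = 50.8125
χ² = Σ (O − E)² / E
  axial-flowered inflated-pod: (448 − 457.3125)² / 457.3125 = 0.1896
  axial-flowered constricted-pod: (159 − 152.4375)² / 152.4375 = 0.2825
  terminal-flowered inflated-pod: (157 − 152.4375)² / 152.4375 = 0.1366
  terminal-flowered constricted-pod: (49 − 50.8125)² / 50.8125 = 0.0647
χ² = 0.1896 + 0.2825 + 0.1366 + 0.0647 = 0.6734 ≈ 0.673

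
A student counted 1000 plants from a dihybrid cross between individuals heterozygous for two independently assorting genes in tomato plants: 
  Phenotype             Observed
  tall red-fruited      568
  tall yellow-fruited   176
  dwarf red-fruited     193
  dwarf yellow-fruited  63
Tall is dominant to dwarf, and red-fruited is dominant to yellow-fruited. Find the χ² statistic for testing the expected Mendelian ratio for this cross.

A dihybrid F₂ with independent assortment and complete dominance at both loci gives a 9:3:3:1 phenotypic ratio.
Under the 9:3:3:1 hypothesis (Σ ratio = 16, N = 1000):
  tall red-fruited: 1000 × 9/16 = 562.5
  tall yellow-fruited: 1000 × 3/16 = 187.5
  dwarf red-fruited: 1000 × 3/16 = 187.5
  dwarf yellow-fruited: 1000 × 1/16 = 62.5
χ² = Σ (O − E)² / E
  tall red-fruited: (568 − 562.5)² / 562.5 = 0.0538
  tall yellow-fruited: (176 − 187.5)² / 187.5 = 0.7053
  dwarf red-fruited: (193 − 187.5)² / 187.5 = 0.1613
  dwarf yellow-fruited: (63 − 62.5)² / 62.5 = 0.0040
χ² = 0.0538 + 0.7053 + 0.1613 + 0.0040 = 0.9244 ≈ 0.924

0.924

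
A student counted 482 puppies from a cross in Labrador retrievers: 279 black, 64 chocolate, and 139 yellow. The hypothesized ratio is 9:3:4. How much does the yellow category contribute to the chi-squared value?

Total ratio parts = 16. Expected numbers out of 482:
  black: 482 × 9/16 = 271.125
  chocolate: 482 × 3/16 = 90.375
  yellow: 482 × 4/16 = 120.5
Contribution of yellow: (139 − 120.5)² / 120.5 = 2.8402

2.840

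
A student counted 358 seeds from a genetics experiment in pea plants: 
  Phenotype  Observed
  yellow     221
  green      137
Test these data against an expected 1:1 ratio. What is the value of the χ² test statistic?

Under the 1:1 hypothesis (Σ ratio = 2, N = 358):
  yellow: 358 × 1/2 = 179
  green: 358 × 1/2 = 179
χ² = Σ (O − E)² / E
  yellow: (221 − 179)² / 179 = 9.8547
  green: (137 − 179)² / 179 = 9.8547
χ² = 9.8547 + 9.8547 = 19.7094 ≈ 19.709

19.709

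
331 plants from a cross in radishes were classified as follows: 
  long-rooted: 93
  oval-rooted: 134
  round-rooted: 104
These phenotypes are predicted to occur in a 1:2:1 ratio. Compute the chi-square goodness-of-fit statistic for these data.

12.722

Under the 1:2:1 hypothesis (Σ ratio = 4, N = 331):
  long-rooted: 331 × 1/4 = 82.75
  oval-rooted: 331 × 2/4 = 165.5
  round-rooted: 331 × 1/4 = 82.75
χ² = Σ (O − E)² / E
  long-rooted: (93 − 82.75)² / 82.75 = 1.2696
  oval-rooted: (134 − 165.5)² / 165.5 = 5.9955
  round-rooted: (104 − 82.75)² / 82.75 = 5.4569
χ² = 1.2696 + 5.9955 + 5.4569 = 12.722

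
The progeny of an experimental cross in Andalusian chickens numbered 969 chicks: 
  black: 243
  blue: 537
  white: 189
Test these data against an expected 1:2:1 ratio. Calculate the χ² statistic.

17.396

Total ratio parts = 4. Expected numbers out of 969:
  black: 969 × 1/4 = 242.25
  blue: 969 × 2/4 = 484.5
  white: 969 × 1/4 = 242.25
χ² = Σ (O − E)² / E
  black: (243 − 242.25)² / 242.25 = 0.0023
  blue: (537 − 484.5)² / 484.5 = 5.6889
  white: (189 − 242.25)² / 242.25 = 11.7051
χ² = 0.0023 + 5.6889 + 11.7051 = 17.3963 ≈ 17.396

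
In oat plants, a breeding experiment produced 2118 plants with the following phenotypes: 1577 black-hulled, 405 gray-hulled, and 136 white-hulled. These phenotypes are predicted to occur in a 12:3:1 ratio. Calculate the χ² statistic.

Under the 12:3:1 hypothesis (Σ ratio = 16, N = 2118):
  black-hulled: 2118 × 12/16 = 1588.5
  gray-hulled: 2118 × 3/16 = 397.125
  white-hulled: 2118 × 1/16 = 132.375
χ² = Σ (O − E)² / E
  black-hulled: (1577 − 1588.5)² / 1588.5 = 0.0833
  gray-hulled: (405 − 397.125)² / 397.125 = 0.1562
  white-hulled: (136 − 132.375)² / 132.375 = 0.0993
χ² = 0.0833 + 0.1562 + 0.0993 = 0.3388 ≈ 0.339

0.339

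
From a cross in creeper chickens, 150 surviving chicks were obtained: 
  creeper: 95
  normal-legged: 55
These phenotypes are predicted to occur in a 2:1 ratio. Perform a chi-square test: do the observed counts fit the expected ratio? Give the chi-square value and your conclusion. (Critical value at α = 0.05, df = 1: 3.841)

0.750; consistent

Total ratio parts = 3. Expected numbers out of 150:
  creeper: 150 × 2/3 = 100
  normal-legged: 150 × 1/3 = 50
χ² = Σ (O − E)² / E
  creeper: (95 − 100)² / 100 = 0.2500
  normal-legged: (55 − 50)² / 50 = 0.5000
χ² = 0.2500 + 0.5000 = 0.750
Degrees of freedom = 2 − 1 = 1; critical value at α = 0.05 is 3.841.
Since 0.750 < 3.841, we fail to reject the null hypothesis — the data are consistent with the 2:1 ratio.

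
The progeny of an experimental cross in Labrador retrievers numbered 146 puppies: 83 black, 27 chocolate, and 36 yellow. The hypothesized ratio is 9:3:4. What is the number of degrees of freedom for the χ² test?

A goodness-of-fit test with 3 phenotype classes has df = 3 − 1 = 2.

2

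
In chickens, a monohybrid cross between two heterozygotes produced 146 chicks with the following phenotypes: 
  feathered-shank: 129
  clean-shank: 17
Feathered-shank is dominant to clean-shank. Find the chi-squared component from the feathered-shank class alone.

3.473

For a monohybrid cross between heterozygotes with complete dominance, the expected phenotypic ratio is 3:1.
The 3:1 ratio has 4 parts, so with N = 146 the expected counts are:
  feathered-shank: 146 × 3/4 = 109.5
  clean-shank: 146 × 1/4 = 36.5
Contribution of feathered-shank: (129 − 109.5)² / 109.5 = 3.4726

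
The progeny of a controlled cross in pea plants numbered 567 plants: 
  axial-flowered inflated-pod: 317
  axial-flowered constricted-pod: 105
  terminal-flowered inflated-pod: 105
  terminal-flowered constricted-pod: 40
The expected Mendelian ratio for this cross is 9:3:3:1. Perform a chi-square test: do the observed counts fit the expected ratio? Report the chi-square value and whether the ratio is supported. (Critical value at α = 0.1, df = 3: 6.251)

Expected counts for N = 567 under a 9:3:3:1 ratio (total parts = 16):
  axial-flowered inflated-pod: 567 × 9/16 = 318.9375
  axial-flowered constricted-pod: 567 × 3/16 = 106.3125
  terminal-flowered inflated-pod: 567 × 3/16 = 106.3125
  terminal-flowered constricted-pod: 567 × 1/16 = 35.4375
χ² = Σ (O − E)² / E
  axial-flowered inflated-pod: (317 − 318.9375)² / 318.9375 = 0.0118
  axial-flowered constricted-pod: (105 − 106.3125)² / 106.3125 = 0.0162
  terminal-flowered inflated-pod: (105 − 106.3125)² / 106.3125 = 0.0162
  terminal-flowered constricted-pod: (40 − 35.4375)² / 35.4375 = 0.5874
χ² = 0.0118 + 0.0162 + 0.0162 + 0.5874 = 0.6316 ≈ 0.632
Degrees of freedom = 4 − 1 = 3; critical value at α = 0.1 is 6.251.
Since 0.632 < 6.251, we fail to reject the null hypothesis — the data are consistent with the 9:3:3:1 ratio.

0.632; consistent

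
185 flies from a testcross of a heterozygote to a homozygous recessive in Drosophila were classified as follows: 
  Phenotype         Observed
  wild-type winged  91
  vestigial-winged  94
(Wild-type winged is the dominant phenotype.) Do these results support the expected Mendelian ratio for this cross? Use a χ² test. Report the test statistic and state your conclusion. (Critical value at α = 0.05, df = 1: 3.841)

A testcross of a heterozygote (Aa × aa) gives a 1:1 phenotypic ratio.
Under the 1:1 hypothesis (Σ ratio = 2, N = 185):
  wild-type winged: 185 × 1/2 = 92.5
  vestigial-winged: 185 × 1/2 = 92.5
χ² = Σ (O − E)² / E
  wild-type winged: (91 − 92.5)² / 92.5 = 0.0243
  vestigial-winged: (94 − 92.5)² / 92.5 = 0.0243
χ² = 0.0243 + 0.0243 = 0.0486 ≈ 0.049
Degrees of freedom = 2 − 1 = 1; critical value at α = 0.05 is 3.841.
Since 0.049 < 3.841, we fail to reject the null hypothesis — the data are consistent with the 1:1 ratio.

0.049; consistent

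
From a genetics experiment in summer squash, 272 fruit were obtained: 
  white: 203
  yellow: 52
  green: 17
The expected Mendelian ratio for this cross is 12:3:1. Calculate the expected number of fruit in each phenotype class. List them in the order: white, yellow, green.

204, 51, 17

The 12:3:1 ratio has 16 parts, so with N = 272 the expected counts are:
  white: 272 × 12/16 = 204
  yellow: 272 × 3/16 = 51
  green: 272 × 1/16 = 17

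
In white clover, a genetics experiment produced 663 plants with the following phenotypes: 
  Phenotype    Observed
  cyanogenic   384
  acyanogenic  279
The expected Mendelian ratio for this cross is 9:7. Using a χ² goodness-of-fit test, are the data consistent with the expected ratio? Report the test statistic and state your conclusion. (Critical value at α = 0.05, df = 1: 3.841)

The 9:7 ratio has 16 parts, so with N = 663 the expected counts are:
  cyanogenic: 663 × 9/16 = 372.9375
  acyanogenic: 663 × 7/16 = 290.0625
χ² = Σ (O − E)² / E
  cyanogenic: (384 − 372.9375)² / 372.9375 = 0.3281
  acyanogenic: (279 − 290.0625)² / 290.0625 = 0.4219
χ² = 0.3281 + 0.4219 = 0.750
Degrees of freedom = 2 − 1 = 1; critical value at α = 0.05 is 3.841.
Since 0.750 < 3.841, we fail to reject the null hypothesis — the data are consistent with the 9:7 ratio.

0.750; consistent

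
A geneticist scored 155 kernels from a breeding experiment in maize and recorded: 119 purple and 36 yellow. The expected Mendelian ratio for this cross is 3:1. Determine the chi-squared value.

Expected counts for N = 155 under a 3:1 ratio (total parts = 4):
  purple: 155 × 3/4 = 116.25
  yellow: 155 × 1/4 = 38.75
χ² = Σ (O − E)² / E
  purple: (119 − 116.25)² / 116.25 = 0.0651
  yellow: (36 − 38.75)² / 38.75 = 0.1952
χ² = 0.0651 + 0.1952 = 0.2603 ≈ 0.260

0.260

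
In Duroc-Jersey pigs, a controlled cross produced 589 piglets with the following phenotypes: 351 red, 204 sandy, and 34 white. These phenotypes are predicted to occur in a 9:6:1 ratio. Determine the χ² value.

2.674

Total ratio parts = 16. Expected numbers out of 589:
  red: 589 × 9/16 = 331.3125
  sandy: 589 × 6/16 = 220.875
  white: 589 × 1/16 = 36.8125
χ² = Σ (O − E)² / E
  red: (351 − 331.3125)² / 331.3125 = 1.1699
  sandy: (204 − 220.875)² / 220.875 = 1.2893
  white: (34 − 36.8125)² / 36.8125 = 0.2149
χ² = 1.1699 + 1.2893 + 0.2149 = 2.6741 ≈ 2.674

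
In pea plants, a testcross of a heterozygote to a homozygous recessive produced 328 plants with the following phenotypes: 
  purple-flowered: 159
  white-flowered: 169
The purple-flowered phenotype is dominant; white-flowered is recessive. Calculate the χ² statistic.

A testcross of a heterozygote (Aa × aa) gives a 1:1 phenotypic ratio.
The 1:1 ratio has 2 parts, so with N = 328 the expected counts are:
  purple-flowered: 328 × 1/2 = 164
  white-flowered: 328 × 1/2 = 164
χ² = Σ (O − E)² / E
  purple-flowered: (159 − 164)² / 164 = 0.1524
  white-flowered: (169 − 164)² / 164 = 0.1524
χ² = 0.1524 + 0.1524 = 0.3048 ≈ 0.305

0.305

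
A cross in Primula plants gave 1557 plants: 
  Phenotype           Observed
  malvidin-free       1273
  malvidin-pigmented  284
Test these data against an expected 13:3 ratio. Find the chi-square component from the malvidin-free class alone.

0.050

Under the 13:3 hypothesis (Σ ratio = 16, N = 1557):
  malvidin-free: 1557 × 13/16 = 1265.0625
  malvidin-pigmented: 1557 × 3/16 = 291.9375
Contribution of malvidin-free: (1273 − 1265.0625)² / 1265.0625 = 0.0498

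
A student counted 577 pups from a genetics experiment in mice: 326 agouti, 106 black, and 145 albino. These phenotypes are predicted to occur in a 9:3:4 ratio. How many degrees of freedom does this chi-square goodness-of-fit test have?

A goodness-of-fit test with 3 phenotype classes has df = 3 − 1 = 2.

2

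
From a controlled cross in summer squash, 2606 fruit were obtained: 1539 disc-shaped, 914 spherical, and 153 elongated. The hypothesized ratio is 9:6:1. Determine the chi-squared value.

8.340

Total ratio parts = 16. Expected numbers out of 2606:
  disc-shaped: 2606 × 9/16 = 1465.875
  spherical: 2606 × 6/16 = 977.25
  elongated: 2606 × 1/16 = 162.875
χ² = Σ (O − E)² / E
  disc-shaped: (1539 − 1465.875)² / 1465.875 = 3.6478
  spherical: (914 − 977.25)² / 977.25 = 4.0937
  elongated: (153 − 162.875)² / 162.875 = 0.5987
χ² = 3.6478 + 4.0937 + 0.5987 = 8.3402 ≈ 8.340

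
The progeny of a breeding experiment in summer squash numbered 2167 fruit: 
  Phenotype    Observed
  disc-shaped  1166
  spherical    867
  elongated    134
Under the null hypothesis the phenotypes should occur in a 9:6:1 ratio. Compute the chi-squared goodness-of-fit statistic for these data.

The 9:6:1 ratio has 16 parts, so with N = 2167 the expected counts are:
  disc-shaped: 2167 × 9/16 = 1218.9375
  spherical: 2167 × 6/16 = 812.625
  elongated: 2167 × 1/16 = 135.4375
χ² = Σ (O − E)² / E
  disc-shaped: (1166 − 1218.9375)² / 1218.9375 = 2.2990
  spherical: (867 − 812.625)² / 812.625 = 3.6384
  elongated: (134 − 135.4375)² / 135.4375 = 0.0153
χ² = 2.2990 + 3.6384 + 0.0153 = 5.9527 ≈ 5.953

5.953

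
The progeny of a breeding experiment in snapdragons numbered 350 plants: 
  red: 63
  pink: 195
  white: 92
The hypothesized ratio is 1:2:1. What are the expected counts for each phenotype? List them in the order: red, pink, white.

87.5, 175, 87.5

The 1:2:1 ratio has 4 parts, so with N = 350 the expected counts are:
  red: 350 × 1/4 = 87.5
  pink: 350 × 2/4 = 175
  white: 350 × 1/4 = 87.5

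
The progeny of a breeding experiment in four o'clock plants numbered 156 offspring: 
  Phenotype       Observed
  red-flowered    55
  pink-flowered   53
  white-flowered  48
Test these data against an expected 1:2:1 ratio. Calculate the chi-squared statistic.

16.654

The 1:2:1 ratio has 4 parts, so with N = 156 the expected counts are:
  red-flowered: 156 × 1/4 = 39
  pink-flowered: 156 × 2/4 = 78
  white-flowered: 156 × 1/4 = 39
χ² = Σ (O − E)² / E
  red-flowered: (55 − 39)² / 39 = 6.5641
  pink-flowered: (53 − 78)² / 78 = 8.0128
  white-flowered: (48 − 39)² / 39 = 2.0769
χ² = 6.5641 + 8.0128 + 2.0769 = 16.6538 ≈ 16.654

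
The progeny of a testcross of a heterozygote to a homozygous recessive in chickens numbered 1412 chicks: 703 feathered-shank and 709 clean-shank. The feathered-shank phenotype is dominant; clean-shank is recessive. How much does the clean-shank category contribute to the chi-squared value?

0.013

A testcross of a heterozygote (Aa × aa) gives a 1:1 phenotypic ratio.
Expected counts for N = 1412 under a 1:1 ratio (total parts = 2):
  feathered-shank: 1412 × 1/2 = 706
  clean-shank: 1412 × 1/2 = 706
Contribution of clean-shank: (709 − 706)² / 706 = 0.0127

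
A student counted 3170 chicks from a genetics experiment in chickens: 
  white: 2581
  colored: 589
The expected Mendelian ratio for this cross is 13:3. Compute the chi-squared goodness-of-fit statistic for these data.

The 13:3 ratio has 16 parts, so with N = 3170 the expected counts are:
  white: 3170 × 13/16 = 2575.625
  colored: 3170 × 3/16 = 594.375
χ² = Σ (O − E)² / E
  white: (2581 − 2575.625)² / 2575.625 = 0.0112
  colored: (589 − 594.375)² / 594.375 = 0.0486
χ² = 0.0112 + 0.0486 = 0.0598 ≈ 0.060

0.060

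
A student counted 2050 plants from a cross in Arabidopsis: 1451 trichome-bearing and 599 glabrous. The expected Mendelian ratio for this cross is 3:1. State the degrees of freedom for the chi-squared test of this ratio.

1

A goodness-of-fit test with 2 phenotype classes has df = 2 − 1 = 1.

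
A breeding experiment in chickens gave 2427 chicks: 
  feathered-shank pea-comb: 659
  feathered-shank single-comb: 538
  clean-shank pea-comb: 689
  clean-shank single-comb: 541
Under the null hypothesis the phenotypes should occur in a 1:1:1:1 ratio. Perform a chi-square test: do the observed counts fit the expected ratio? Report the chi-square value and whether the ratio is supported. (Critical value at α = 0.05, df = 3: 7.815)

30.564; not consistent

Under the 1:1:1:1 hypothesis (Σ ratio = 4, N = 2427):
  feathered-shank pea-comb: 2427 × 1/4 = 606.75
  feathered-shank single-comb: 2427 × 1/4 = 606.75
  clean-shank pea-comb: 2427 × 1/4 = 606.75
  clean-shank single-comb: 2427 × 1/4 = 606.75
χ² = Σ (O − E)² / E
  feathered-shank pea-comb: (659 − 606.75)² / 606.75 = 4.4995
  feathered-shank single-comb: (538 − 606.75)² / 606.75 = 7.7900
  clean-shank pea-comb: (689 − 606.75)² / 606.75 = 11.1497
  clean-shank single-comb: (541 − 606.75)² / 606.75 = 7.1249
χ² = 4.4995 + 7.7900 + 11.1497 + 7.1249 = 30.5641 ≈ 30.564
Degrees of freedom = 4 − 1 = 3; critical value at α = 0.05 is 7.815.
Since 30.564 > 7.815, we reject the null hypothesis — the data do not fit the 1:1:1:1 ratio.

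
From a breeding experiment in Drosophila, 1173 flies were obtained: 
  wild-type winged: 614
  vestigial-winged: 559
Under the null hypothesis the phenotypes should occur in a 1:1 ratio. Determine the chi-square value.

2.579

The 1:1 ratio has 2 parts, so with N = 1173 the expected counts are:
  wild-type winged: 1173 × 1/2 = 586.5
  vestigial-winged: 1173 × 1/2 = 586.5
χ² = Σ (O − E)² / E
  wild-type winged: (614 − 586.5)² / 586.5 = 1.2894
  vestigial-winged: (559 − 586.5)² / 586.5 = 1.2894
χ² = 1.2894 + 1.2894 = 2.5788 ≈ 2.579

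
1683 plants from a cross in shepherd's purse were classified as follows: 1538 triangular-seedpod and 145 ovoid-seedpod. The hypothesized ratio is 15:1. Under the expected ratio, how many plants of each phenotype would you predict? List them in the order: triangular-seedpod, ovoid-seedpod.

Expected counts for N = 1683 under a 15:1 ratio (total parts = 16):
  triangular-seedpod: 1683 × 15/16 = 1577.8125
  ovoid-seedpod: 1683 × 1/16 = 105.1875

1577.8125, 105.1875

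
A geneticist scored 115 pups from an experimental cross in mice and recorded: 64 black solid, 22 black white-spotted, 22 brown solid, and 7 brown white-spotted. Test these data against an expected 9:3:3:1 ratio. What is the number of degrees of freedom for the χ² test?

A goodness-of-fit test with 4 phenotype classes has df = 4 − 1 = 3.

3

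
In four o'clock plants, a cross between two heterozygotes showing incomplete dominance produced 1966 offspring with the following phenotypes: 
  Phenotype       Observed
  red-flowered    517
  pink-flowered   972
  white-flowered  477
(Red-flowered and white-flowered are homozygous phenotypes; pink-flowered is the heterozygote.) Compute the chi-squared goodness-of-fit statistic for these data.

With incomplete dominance, a heterozygote × heterozygote cross gives a 1:2:1 phenotypic ratio.
The 1:2:1 ratio has 4 parts, so with N = 1966 the expected counts are:
  red-flowered: 1966 × 1/4 = 491.5
  pink-flowered: 1966 × 2/4 = 983
  white-flowered: 1966 × 1/4 = 491.5
χ² = Σ (O − E)² / E
  red-flowered: (517 − 491.5)² / 491.5 = 1.3230
  pink-flowered: (972 − 983)² / 983 = 0.1231
  white-flowered: (477 − 491.5)² / 491.5 = 0.4278
χ² = 1.3230 + 0.1231 + 0.4278 = 1.8739 ≈ 1.874

1.874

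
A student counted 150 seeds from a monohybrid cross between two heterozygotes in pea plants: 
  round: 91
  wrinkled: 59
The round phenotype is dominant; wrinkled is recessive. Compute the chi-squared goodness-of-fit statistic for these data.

16.436

For a monohybrid cross between heterozygotes with complete dominance, the expected phenotypic ratio is 3:1.
The 3:1 ratio has 4 parts, so with N = 150 the expected counts are:
  round: 150 × 3/4 = 112.5
  wrinkled: 150 × 1/4 = 37.5
χ² = Σ (O − E)² / E
  round: (91 − 112.5)² / 112.5 = 4.1089
  wrinkled: (59 − 37.5)² / 37.5 = 12.3267
χ² = 4.1089 + 12.3267 = 16.4356 ≈ 16.436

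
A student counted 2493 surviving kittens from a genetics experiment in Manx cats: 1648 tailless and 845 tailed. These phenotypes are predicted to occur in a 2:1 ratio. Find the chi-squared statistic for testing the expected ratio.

The 2:1 ratio has 3 parts, so with N = 2493 the expected counts are:
  tailless: 2493 × 2/3 = 1662
  tailed: 2493 × 1/3 = 831
χ² = Σ (O − E)² / E
  tailless: (1648 − 1662)² / 1662 = 0.1179
  tailed: (845 − 831)² / 831 = 0.2359
χ² = 0.1179 + 0.2359 = 0.3538 ≈ 0.354

0.354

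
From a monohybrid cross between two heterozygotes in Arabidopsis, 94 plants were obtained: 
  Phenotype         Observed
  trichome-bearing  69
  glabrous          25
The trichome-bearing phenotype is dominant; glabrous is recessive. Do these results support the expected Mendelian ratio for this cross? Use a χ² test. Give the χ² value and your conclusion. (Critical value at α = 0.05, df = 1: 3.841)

For a monohybrid cross between heterozygotes with complete dominance, the expected phenotypic ratio is 3:1.
The 3:1 ratio has 4 parts, so with N = 94 the expected counts are:
  trichome-bearing: 94 × 3/4 = 70.5
  glabrous: 94 × 1/4 = 23.5
χ² = Σ (O − E)² / E
  trichome-bearing: (69 − 70.5)² / 70.5 = 0.0319
  glabrous: (25 − 23.5)² / 23.5 = 0.0957
χ² = 0.0319 + 0.0957 = 0.1276 ≈ 0.128
Degrees of freedom = 2 − 1 = 1; critical value at α = 0.05 is 3.841.
Since 0.128 < 3.841, we fail to reject the null hypothesis — the data are consistent with the 3:1 ratio.

0.128; consistent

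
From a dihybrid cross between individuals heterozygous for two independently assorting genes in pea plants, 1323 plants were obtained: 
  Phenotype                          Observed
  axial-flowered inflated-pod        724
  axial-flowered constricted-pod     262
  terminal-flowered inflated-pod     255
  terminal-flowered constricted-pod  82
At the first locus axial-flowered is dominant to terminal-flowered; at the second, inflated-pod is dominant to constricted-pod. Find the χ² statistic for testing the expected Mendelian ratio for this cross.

A dihybrid F₂ with independent assortment and complete dominance at both loci gives a 9:3:3:1 phenotypic ratio.
The 9:3:3:1 ratio has 16 parts, so with N = 1323 the expected counts are:
  axial-flowered inflated-pod: 1323 × 9/16 = 744.1875
  axial-flowered constricted-pod: 1323 × 3/16 = 248.0625
  terminal-flowered inflated-pod: 1323 × 3/16 = 248.0625
  terminal-flowered constricted-pod: 1323 × 1/16 = 82.6875
χ² = Σ (O − E)² / E
  axial-flowered inflated-pod: (724 − 744.1875)² / 744.1875 = 0.5476
  axial-flowered constricted-pod: (262 − 248.0625)² / 248.0625 = 0.7831
  terminal-flowered inflated-pod: (255 − 248.0625)² / 248.0625 = 0.1940
  terminal-flowered constricted-pod: (82 − 82.6875)² / 82.6875 = 0.0057
χ² = 0.5476 + 0.7831 + 0.1940 + 0.0057 = 1.5304 ≈ 1.530

1.530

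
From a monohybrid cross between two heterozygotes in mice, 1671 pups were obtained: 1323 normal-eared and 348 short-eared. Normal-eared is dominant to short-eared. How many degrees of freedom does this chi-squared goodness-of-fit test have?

1

For a monohybrid cross between heterozygotes with complete dominance, the expected phenotypic ratio is 3:1.
A goodness-of-fit test with 2 phenotype classes has df = 2 − 1 = 1.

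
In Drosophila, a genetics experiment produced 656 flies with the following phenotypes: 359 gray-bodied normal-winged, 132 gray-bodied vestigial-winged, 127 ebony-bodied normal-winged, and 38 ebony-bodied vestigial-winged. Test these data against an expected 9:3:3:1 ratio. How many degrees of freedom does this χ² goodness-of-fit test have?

3

A goodness-of-fit test with 4 phenotype classes has df = 4 − 1 = 3.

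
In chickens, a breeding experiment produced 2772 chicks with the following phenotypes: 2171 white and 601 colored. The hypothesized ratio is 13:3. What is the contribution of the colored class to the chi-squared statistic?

12.701

Under the 13:3 hypothesis (Σ ratio = 16, N = 2772):
  white: 2772 × 13/16 = 2252.25
  colored: 2772 × 3/16 = 519.75
Contribution of colored: (601 − 519.75)² / 519.75 = 12.7014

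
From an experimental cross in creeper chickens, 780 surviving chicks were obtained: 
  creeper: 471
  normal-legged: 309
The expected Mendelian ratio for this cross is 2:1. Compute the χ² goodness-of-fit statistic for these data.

Total ratio parts = 3. Expected numbers out of 780:
  creeper: 780 × 2/3 = 520
  normal-legged: 780 × 1/3 = 260
χ² = Σ (O − E)² / E
  creeper: (471 − 520)² / 520 = 4.6173
  normal-legged: (309 − 260)² / 260 = 9.2346
χ² = 4.6173 + 9.2346 = 13.8519 ≈ 13.852

13.852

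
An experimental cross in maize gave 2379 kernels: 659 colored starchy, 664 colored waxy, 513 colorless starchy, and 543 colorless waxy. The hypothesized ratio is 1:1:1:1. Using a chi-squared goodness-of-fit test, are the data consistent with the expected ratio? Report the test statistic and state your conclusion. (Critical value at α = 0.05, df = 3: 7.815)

30.744; not consistent

Under the 1:1:1:1 hypothesis (Σ ratio = 4, N = 2379):
  colored starchy: 2379 × 1/4 = 594.75
  colored waxy: 2379 × 1/4 = 594.75
  colorless starchy: 2379 × 1/4 = 594.75
  colorless waxy: 2379 × 1/4 = 594.75
χ² = Σ (O − E)² / E
  colored starchy: (659 − 594.75)² / 594.75 = 6.9408
  colored waxy: (664 − 594.75)² / 594.75 = 8.0632
  colorless starchy: (513 − 594.75)² / 594.75 = 11.2368
  colorless waxy: (543 − 594.75)² / 594.75 = 4.5028
χ² = 6.9408 + 8.0632 + 11.2368 + 4.5028 = 30.7436 ≈ 30.744
Degrees of freedom = 4 − 1 = 3; critical value at α = 0.05 is 7.815.
Since 30.744 > 7.815, we reject the null hypothesis — the data do not fit the 1:1:1:1 ratio.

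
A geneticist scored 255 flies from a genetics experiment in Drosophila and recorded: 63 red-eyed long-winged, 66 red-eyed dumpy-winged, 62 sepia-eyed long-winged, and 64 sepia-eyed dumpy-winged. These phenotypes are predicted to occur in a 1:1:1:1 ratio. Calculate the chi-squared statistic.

0.137

Expected counts for N = 255 under a 1:1:1:1 ratio (total parts = 4):
  red-eyed long-winged: 255 × 1/4 = 63.75
  red-eyed dumpy-winged: 255 × 1/4 = 63.75
  sepia-eyed long-winged: 255 × 1/4 = 63.75
  sepia-eyed dumpy-winged: 255 × 1/4 = 63.75
χ² = Σ (O − E)² / E
  red-eyed long-winged: (63 − 63.75)² / 63.75 = 0.0088
  red-eyed dumpy-winged: (66 − 63.75)² / 63.75 = 0.0794
  sepia-eyed long-winged: (62 − 63.75)² / 63.75 = 0.0480
  sepia-eyed dumpy-winged: (64 − 63.75)² / 63.75 = 0.0010
χ² = 0.0088 + 0.0794 + 0.0480 + 0.0010 = 0.1372 ≈ 0.137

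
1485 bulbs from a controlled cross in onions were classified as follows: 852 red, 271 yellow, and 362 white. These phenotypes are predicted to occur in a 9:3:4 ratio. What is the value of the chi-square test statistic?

Expected counts for N = 1485 under a 9:3:4 ratio (total parts = 16):
  red: 1485 × 9/16 = 835.3125
  yellow: 1485 × 3/16 = 278.4375
  white: 1485 × 4/16 = 371.25
χ² = Σ (O − E)² / E
  red: (852 − 835.3125)² / 835.3125 = 0.3334
  yellow: (271 − 278.4375)² / 278.4375 = 0.1987
  white: (362 − 371.25)² / 371.25 = 0.2305
χ² = 0.3334 + 0.1987 + 0.2305 = 0.7626 ≈ 0.763

0.763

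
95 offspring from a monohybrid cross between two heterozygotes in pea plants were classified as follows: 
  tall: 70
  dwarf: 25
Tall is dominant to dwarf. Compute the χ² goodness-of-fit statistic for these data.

0.088

For a monohybrid cross between heterozygotes with complete dominance, the expected phenotypic ratio is 3:1.
Total ratio parts = 4. Expected numbers out of 95:
  tall: 95 × 3/4 = 71.25
  dwarf: 95 × 1/4 = 23.75
χ² = Σ (O − E)² / E
  tall: (70 − 71.25)² / 71.25 = 0.0219
  dwarf: (25 − 23.75)² / 23.75 = 0.0658
χ² = 0.0219 + 0.0658 = 0.0877 ≈ 0.088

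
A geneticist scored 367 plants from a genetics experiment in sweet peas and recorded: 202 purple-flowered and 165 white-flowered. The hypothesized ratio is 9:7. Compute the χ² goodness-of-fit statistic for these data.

Expected counts for N = 367 under a 9:7 ratio (total parts = 16):
  purple-flowered: 367 × 9/16 = 206.4375
  white-flowered: 367 × 7/16 = 160.5625
χ² = Σ (O − E)² / E
  purple-flowered: (202 − 206.4375)² / 206.4375 = 0.0954
  white-flowered: (165 − 160.5625)² / 160.5625 = 0.1226
χ² = 0.0954 + 0.1226 = 0.218

0.218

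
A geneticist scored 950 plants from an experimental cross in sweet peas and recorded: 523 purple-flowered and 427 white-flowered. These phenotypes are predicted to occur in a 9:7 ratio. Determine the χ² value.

The 9:7 ratio has 16 parts, so with N = 950 the expected counts are:
  purple-flowered: 950 × 9/16 = 534.375
  white-flowered: 950 × 7/16 = 415.625
χ² = Σ (O − E)² / E
  purple-flowered: (523 − 534.375)² / 534.375 = 0.2421
  white-flowered: (427 − 415.625)² / 415.625 = 0.3113
χ² = 0.2421 + 0.3113 = 0.5534 ≈ 0.553

0.553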